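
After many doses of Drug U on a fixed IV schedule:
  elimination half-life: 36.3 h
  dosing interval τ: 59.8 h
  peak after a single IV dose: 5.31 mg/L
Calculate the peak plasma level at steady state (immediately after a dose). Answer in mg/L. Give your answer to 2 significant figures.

7.8 mg/L

k = ln2 / t½ = 0.693147 / 36.3 = 0.01909 h⁻¹
e^(−kτ) = e^(−0.01909 × 59.8) = 0.3193
Accumulation ratio R = 1 / (1 − e^(−kτ)) = 1 / (1 − 0.3193) = 1.469
Steady-state peak = C₀ × R = 5.31 × 1.469 = 7.800 mg/L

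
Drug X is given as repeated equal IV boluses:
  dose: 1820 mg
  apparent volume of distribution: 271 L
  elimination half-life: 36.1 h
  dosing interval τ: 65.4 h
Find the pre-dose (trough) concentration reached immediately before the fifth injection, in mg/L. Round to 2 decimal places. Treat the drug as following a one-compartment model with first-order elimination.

C₀ per dose = Dose / Vd = 1820 / 271 = 6.716 mg/L
k = ln2 / t½ = 0.693147 / 36.1 = 0.01920 h⁻¹
Fraction remaining after one interval: r = e^(−kτ) = e^(−0.01920 × 65.4) = 0.2849
Before dose 5, 4 doses have been given (aged 1τ, 2τ, 3τ, 4τ).
C_trough = C₀ × (r + r² + … + r^4) = C₀ × r(1−r^4)/(1−r)
        = 6.716 × 0.2849 × (1 − 0.006588) / (1 − 0.2849) = 2.658 mg/L

2.66 mg/L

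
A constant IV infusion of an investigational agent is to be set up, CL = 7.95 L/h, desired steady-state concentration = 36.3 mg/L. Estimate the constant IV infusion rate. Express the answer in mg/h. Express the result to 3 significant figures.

At steady state, infusion rate R₀ = Css × CL = 36.3 × 7.950 = 288.6 mg/h

289 mg/h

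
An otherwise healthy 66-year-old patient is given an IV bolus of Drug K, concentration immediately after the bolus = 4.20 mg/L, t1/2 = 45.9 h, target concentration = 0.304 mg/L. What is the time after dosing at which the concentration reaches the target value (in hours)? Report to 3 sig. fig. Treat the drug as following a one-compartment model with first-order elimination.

k = ln2 / t½ = 0.693147 / 45.9 = 0.01510 h⁻¹
t = ln(C₀ / C) / k = ln(4.200 / 0.304) / 0.01510
  = ln(13.82) / 0.01510 = 2.626 / 0.01510 = 173.9 h

174 h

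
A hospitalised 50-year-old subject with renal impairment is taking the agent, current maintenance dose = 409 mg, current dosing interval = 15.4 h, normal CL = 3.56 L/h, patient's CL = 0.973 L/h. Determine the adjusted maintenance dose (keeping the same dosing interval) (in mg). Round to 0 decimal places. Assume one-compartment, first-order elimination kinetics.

To keep the same average steady-state level, dosing rate must scale with clearance.
CL ratio = 0.973 / 3.56 = 0.2733
New dose (same interval) = 409 × 0.2733 = 111.8 mg

112 mg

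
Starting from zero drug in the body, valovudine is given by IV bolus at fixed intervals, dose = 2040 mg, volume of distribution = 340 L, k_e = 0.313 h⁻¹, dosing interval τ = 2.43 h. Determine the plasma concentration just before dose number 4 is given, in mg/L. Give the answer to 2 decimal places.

C₀ per dose = Dose / Vd = 2040 / 340 = 6.000 mg/L
Fraction remaining after one interval: r = e^(−kτ) = e^(−0.3130 × 2.43) = 0.4674
Before dose 4, 3 doses have been given (aged 1τ, 2τ, 3τ).
C_trough = C₀ × (r + r² + … + r^3) = C₀ × r(1−r^3)/(1−r)
        = 6.000 × 0.4674 × (1 − 0.1021) / (1 − 0.4674) = 4.728 mg/L

4.73 mg/L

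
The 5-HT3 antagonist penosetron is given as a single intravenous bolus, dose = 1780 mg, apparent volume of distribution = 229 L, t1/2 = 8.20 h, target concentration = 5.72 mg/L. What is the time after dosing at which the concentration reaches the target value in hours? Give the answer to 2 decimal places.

3.63 h

C₀ = Dose / Vd = 1780 / 229 = 7.773 mg/L
k = ln2 / t½ = 0.693147 / 8.20 = 0.08453 h⁻¹
t = ln(C₀ / C) / k = ln(7.773 / 5.72) / 0.08453
  = ln(1.359) / 0.08453 = 0.3067 / 0.08453 = 3.628 h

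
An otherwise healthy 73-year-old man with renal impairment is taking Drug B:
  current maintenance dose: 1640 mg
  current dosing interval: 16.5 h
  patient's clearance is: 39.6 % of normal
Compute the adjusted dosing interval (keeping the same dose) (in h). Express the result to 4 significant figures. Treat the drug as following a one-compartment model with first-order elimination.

41.67 h

To keep the same average steady-state level, dosing rate must scale with clearance.
CL ratio = 39.6 / 100 = 0.3960
New interval (same dose) = 16.5 / 0.3960 = 41.67 h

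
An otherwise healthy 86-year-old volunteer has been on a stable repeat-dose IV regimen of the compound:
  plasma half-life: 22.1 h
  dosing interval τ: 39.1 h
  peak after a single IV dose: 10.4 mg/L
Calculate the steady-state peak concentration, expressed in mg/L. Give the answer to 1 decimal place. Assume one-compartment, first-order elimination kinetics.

14.7 mg/L

k = ln2 / t½ = 0.693147 / 22.1 = 0.03136 h⁻¹
e^(−kτ) = e^(−0.03136 × 39.1) = 0.2934
Accumulation ratio R = 1 / (1 − e^(−kτ)) = 1 / (1 − 0.2934) = 1.415
Steady-state peak = C₀ × R = 10.4 × 1.415 = 14.72 mg/L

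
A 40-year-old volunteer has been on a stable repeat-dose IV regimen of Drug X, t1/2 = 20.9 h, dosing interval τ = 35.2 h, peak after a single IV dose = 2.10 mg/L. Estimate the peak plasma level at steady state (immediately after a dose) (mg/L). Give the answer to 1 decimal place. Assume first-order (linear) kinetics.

3.0 mg/L

k = ln2 / t½ = 0.693147 / 20.9 = 0.03316 h⁻¹
e^(−kτ) = e^(−0.03316 × 35.2) = 0.3112
Accumulation ratio R = 1 / (1 − e^(−kτ)) = 1 / (1 − 0.3112) = 1.452
Steady-state peak = C₀ × R = 2.10 × 1.452 = 3.049 mg/L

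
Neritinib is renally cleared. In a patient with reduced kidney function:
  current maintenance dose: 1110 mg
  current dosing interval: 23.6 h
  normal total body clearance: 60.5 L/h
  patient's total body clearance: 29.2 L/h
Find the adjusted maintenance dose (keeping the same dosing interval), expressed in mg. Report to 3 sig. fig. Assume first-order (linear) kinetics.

536 mg

To keep the same average steady-state level, dosing rate must scale with clearance.
CL ratio = 29.2 / 60.5 = 0.4826
New dose (same interval) = 1110 × 0.4826 = 535.7 mg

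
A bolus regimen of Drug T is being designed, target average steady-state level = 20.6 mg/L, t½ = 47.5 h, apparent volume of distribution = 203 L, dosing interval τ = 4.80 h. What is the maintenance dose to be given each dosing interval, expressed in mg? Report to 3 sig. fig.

k = ln2 / t½ = 0.693147 / 47.5 = 0.01459 h⁻¹
CL = k × Vd = 0.01459 × 203 = 2.962 L/h
At steady state, Dose/τ = Css × CL.
Dose = Css × CL × τ = 20.6 × 2.962 × 4.80 = 292.9 mg

293 mg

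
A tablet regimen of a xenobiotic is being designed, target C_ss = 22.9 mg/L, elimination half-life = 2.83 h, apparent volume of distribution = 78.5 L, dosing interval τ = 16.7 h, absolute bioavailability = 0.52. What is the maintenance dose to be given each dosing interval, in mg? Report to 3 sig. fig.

k = ln2 / t½ = 0.693147 / 2.83 = 0.2449 h⁻¹
CL = k × Vd = 0.2449 × 78.5 = 19.22 L/h
At steady state, F × (Dose/τ) = Css × CL.
Dose = Css × CL × τ / F = 22.9 × 19.22 × 16.7 / 0.52 = 14140 mg

14100 mg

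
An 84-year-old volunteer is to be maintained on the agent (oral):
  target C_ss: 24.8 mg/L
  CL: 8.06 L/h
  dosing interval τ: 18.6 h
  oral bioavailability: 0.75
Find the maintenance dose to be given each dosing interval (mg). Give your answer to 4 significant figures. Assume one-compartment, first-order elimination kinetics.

At steady state, F × (Dose/τ) = Css × CL.
Dose = Css × CL × τ / F = 24.8 × 8.060 × 18.6 / 0.75 = 4957 mg

4957 mg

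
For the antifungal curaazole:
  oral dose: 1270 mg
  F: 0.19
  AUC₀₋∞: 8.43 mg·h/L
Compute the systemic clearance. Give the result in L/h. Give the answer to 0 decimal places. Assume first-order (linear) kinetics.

CL = F·Dose / AUC = 0.19 × 1270 / 8.43 = 28.62 L/h

29 L/h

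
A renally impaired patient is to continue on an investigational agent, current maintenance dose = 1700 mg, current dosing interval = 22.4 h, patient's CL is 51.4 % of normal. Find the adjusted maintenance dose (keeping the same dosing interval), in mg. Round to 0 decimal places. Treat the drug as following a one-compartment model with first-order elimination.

874 mg

To keep the same average steady-state level, dosing rate must scale with clearance.
CL ratio = 51.4 / 100 = 0.5140
New dose (same interval) = 1700 × 0.5140 = 873.8 mg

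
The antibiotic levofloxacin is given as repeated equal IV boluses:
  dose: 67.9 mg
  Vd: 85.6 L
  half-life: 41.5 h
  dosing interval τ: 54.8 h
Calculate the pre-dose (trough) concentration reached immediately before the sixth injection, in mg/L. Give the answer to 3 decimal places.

0.524 mg/L

C₀ per dose = Dose / Vd = 67.9 / 85.6 = 0.7932 mg/L
k = ln2 / t½ = 0.693147 / 41.5 = 0.01670 h⁻¹
Fraction remaining after one interval: r = e^(−kτ) = e^(−0.01670 × 54.8) = 0.4005
Before dose 6, 5 doses have been given (aged 1τ, 2τ, 3τ, 4τ, 5τ).
C_trough = C₀ × (r + r² + … + r^5) = C₀ × r(1−r^5)/(1−r)
        = 0.7932 × 0.4005 × (1 − 0.01030) / (1 − 0.4005) = 0.5244 mg/L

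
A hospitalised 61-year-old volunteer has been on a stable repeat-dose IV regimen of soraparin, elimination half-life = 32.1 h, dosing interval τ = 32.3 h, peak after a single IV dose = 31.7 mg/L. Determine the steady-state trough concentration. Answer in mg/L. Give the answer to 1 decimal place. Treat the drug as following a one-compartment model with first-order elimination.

31.4 mg/L

k = ln2 / t½ = 0.693147 / 32.1 = 0.02159 h⁻¹
e^(−kτ) = e^(−0.02159 × 32.3) = 0.4979
Accumulation ratio R = 1 / (1 − e^(−kτ)) = 1 / (1 − 0.4979) = 1.992
Steady-state trough = C₀ × R × e^(−kτ) = 31.7 × 1.992 × 0.4979 = 31.44 mg/L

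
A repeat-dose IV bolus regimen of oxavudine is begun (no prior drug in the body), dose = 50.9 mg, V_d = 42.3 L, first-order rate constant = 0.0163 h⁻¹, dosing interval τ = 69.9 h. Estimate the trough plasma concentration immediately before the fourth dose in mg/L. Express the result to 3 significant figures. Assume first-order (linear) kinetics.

0.548 mg/L

C₀ per dose = Dose / Vd = 50.9 / 42.3 = 1.203 mg/L
Fraction remaining after one interval: r = e^(−kτ) = e^(−0.01630 × 69.9) = 0.3200
Before dose 4, 3 doses have been given (aged 1τ, 2τ, 3τ).
C_trough = C₀ × (r + r² + … + r^3) = C₀ × r(1−r^3)/(1−r)
        = 1.203 × 0.3200 × (1 − 0.03277) / (1 − 0.3200) = 0.5476 mg/L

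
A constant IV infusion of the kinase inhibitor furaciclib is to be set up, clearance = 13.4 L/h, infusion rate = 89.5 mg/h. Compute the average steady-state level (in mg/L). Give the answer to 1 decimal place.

6.7 mg/L

At steady state Css = R₀ / CL = 89.5 / 13.40 = 6.679 mg/L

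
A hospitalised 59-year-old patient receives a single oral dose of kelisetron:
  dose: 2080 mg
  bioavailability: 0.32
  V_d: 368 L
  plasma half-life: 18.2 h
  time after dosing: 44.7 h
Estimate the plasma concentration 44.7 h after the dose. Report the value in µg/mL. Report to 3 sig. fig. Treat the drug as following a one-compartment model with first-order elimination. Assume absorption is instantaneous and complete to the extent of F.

0.330 µg/mL

Amount reaching circulation = F × Dose = 0.32 × 2080 = 665.6 mg
C₀ = F·Dose / Vd = 665.6 / 368 = 1.809 mg/L
k = ln2 / t½ = 0.693147 / 18.2 = 0.03809 h⁻¹
C = C₀ · e^(−k·t) = 1.809 × e^(−0.03809 × 44.7)
  = 1.809 × 0.1822 = 0.3296 mg/L
(0.3296 mg/L = 0.3296 µg/mL)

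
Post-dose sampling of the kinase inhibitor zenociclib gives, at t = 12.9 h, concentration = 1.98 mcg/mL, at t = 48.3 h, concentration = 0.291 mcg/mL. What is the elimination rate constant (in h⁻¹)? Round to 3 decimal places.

k = ln(C₁/C₂) / (t₂ − t₁) = ln(1.98/0.291) / (48.3 − 12.9)
  = 1.918 / 35.40 = 0.05418 h⁻¹

0.054 h⁻¹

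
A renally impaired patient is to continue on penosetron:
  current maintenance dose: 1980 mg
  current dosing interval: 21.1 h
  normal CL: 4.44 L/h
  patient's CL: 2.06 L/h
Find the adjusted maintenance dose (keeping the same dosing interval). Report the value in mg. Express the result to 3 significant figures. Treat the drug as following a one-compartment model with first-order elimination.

919 mg

To keep the same average steady-state level, dosing rate must scale with clearance.
CL ratio = 2.06 / 4.44 = 0.4640
New dose (same interval) = 1980 × 0.4640 = 918.7 mg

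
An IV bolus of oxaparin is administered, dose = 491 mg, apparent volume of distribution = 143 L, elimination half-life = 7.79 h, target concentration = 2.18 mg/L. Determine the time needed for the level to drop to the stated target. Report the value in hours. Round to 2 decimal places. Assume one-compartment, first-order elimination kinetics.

C₀ = Dose / Vd = 491.0 / 143 = 3.434 mg/L
k = ln2 / t½ = 0.693147 / 7.79 = 0.08898 h⁻¹
t = ln(C₀ / C) / k = ln(3.434 / 2.18) / 0.08898
  = ln(1.575) / 0.08898 = 0.4543 / 0.08898 = 5.106 h

5.11 h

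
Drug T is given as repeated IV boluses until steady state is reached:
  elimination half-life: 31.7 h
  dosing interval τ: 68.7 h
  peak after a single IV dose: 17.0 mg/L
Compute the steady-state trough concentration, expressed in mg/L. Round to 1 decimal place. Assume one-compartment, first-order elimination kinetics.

k = ln2 / t½ = 0.693147 / 31.7 = 0.02187 h⁻¹
e^(−kτ) = e^(−0.02187 × 68.7) = 0.2226
Accumulation ratio R = 1 / (1 − e^(−kτ)) = 1 / (1 − 0.2226) = 1.286
Steady-state trough = C₀ × R × e^(−kτ) = 17.0 × 1.286 × 0.2226 = 4.866 mg/L

4.9 mg/L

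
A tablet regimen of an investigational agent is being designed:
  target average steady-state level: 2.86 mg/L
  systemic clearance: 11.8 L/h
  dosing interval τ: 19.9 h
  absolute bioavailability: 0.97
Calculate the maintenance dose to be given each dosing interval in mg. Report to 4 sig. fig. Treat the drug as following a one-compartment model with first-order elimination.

692.4 mg

At steady state, F × (Dose/τ) = Css × CL.
Dose = Css × CL × τ / F = 2.86 × 11.80 × 19.9 / 0.97 = 692.4 mg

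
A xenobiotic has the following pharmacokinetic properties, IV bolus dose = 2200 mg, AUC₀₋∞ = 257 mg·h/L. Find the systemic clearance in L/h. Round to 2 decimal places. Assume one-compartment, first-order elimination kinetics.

8.56 L/h

CL = Dose / AUC = 2200 / 257 = 8.560 L/h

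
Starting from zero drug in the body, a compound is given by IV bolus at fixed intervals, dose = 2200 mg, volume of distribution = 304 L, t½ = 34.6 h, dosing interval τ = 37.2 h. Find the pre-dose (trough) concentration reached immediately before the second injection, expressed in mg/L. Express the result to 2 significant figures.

3.4 mg/L

C₀ per dose = Dose / Vd = 2200 / 304 = 7.237 mg/L
k = ln2 / t½ = 0.693147 / 34.6 = 0.02003 h⁻¹
Fraction remaining after one interval: r = e^(−kτ) = e^(−0.02003 × 37.2) = 0.4747
Before dose 2, 1 dose has been given (aged 1τ).
C_trough = C₀ × r = 7.237 × 0.4747 = 3.435 mg/L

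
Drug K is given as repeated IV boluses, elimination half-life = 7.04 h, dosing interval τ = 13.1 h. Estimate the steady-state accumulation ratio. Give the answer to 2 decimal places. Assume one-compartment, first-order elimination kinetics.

k = ln2 / t½ = 0.693147 / 7.04 = 0.09846 h⁻¹
e^(−kτ) = e^(−0.09846 × 13.1) = 0.2753
Accumulation ratio R = 1 / (1 − e^(−kτ)) = 1 / (1 − 0.2753) = 1.380

1.38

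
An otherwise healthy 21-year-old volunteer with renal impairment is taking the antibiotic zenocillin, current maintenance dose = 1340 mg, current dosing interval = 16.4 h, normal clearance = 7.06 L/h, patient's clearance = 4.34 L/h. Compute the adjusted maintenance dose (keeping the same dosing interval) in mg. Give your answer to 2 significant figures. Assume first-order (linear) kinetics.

820 mg

To keep the same average steady-state level, dosing rate must scale with clearance.
CL ratio = 4.34 / 7.06 = 0.6147
New dose (same interval) = 1340 × 0.6147 = 823.7 mg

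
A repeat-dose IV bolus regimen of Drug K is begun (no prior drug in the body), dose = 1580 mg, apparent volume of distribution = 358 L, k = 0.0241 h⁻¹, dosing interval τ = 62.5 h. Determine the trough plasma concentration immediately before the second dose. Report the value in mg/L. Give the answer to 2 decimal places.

C₀ per dose = Dose / Vd = 1580 / 358 = 4.413 mg/L
Fraction remaining after one interval: r = e^(−kτ) = e^(−0.02410 × 62.5) = 0.2217
Before dose 2, 1 dose has been given (aged 1τ).
C_trough = C₀ × r = 4.413 × 0.2217 = 0.9784 mg/L

0.98 mg/L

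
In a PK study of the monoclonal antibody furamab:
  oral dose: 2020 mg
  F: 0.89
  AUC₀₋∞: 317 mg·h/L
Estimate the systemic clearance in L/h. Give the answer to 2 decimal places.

5.67 L/h

CL = F·Dose / AUC = 0.89 × 2020 / 317 = 5.671 L/h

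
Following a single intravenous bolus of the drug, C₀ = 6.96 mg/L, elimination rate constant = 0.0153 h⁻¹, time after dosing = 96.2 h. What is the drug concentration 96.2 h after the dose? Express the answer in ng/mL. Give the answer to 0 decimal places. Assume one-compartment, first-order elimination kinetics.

C = C₀ · e^(−k·t) = 6.960 × e^(−0.01530 × 96.2)
  = 6.960 × 0.2295 = 1.597 mg/L
Convert: 1.597 mg/L × 1000 = 1597 ng/mL

1597 ng/mL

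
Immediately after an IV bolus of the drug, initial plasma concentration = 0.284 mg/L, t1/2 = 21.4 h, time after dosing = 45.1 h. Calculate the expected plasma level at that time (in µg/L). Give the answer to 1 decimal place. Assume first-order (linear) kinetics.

65.9 µg/L

k = ln2 / t½ = 0.693147 / 21.4 = 0.03239 h⁻¹
C = C₀ · e^(−k·t) = 0.2840 × e^(−0.03239 × 45.1)
  = 0.2840 × 0.2321 = 0.06592 mg/L
Convert: 0.06592 mg/L × 1000 = 65.92 µg/L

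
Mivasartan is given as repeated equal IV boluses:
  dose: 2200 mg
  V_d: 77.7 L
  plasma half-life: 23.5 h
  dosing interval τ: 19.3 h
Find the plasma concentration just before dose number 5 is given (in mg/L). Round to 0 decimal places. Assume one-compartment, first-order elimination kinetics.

C₀ per dose = Dose / Vd = 2200 / 77.7 = 28.31 mg/L
k = ln2 / t½ = 0.693147 / 23.5 = 0.02950 h⁻¹
Fraction remaining after one interval: r = e^(−kτ) = e^(−0.02950 × 19.3) = 0.5659
Before dose 5, 4 doses have been given (aged 1τ, 2τ, 3τ, 4τ).
C_trough = C₀ × (r + r² + … + r^4) = C₀ × r(1−r^4)/(1−r)
        = 28.31 × 0.5659 × (1 − 0.1026) / (1 − 0.5659) = 33.12 mg/L

33 mg/L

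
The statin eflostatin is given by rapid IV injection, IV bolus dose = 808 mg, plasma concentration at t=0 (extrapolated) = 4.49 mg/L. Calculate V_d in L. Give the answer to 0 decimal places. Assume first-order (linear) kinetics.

Vd = Dose / C₀ = 808.0 / 4.49 = 180.0 L

180 L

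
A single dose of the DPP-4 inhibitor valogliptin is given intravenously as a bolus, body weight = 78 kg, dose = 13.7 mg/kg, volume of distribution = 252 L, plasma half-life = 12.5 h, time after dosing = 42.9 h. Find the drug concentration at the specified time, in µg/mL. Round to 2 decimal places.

Total dose = 13.7 × 78 = 1069 mg
C₀ = Dose / Vd = 1069 / 252 = 4.242 mg/L
k = ln2 / t½ = 0.693147 / 12.5 = 0.05545 h⁻¹
C = C₀ · e^(−k·t) = 4.242 × e^(−0.05545 × 42.9)
  = 4.242 × 0.09266 = 0.3931 mg/L
(0.3931 mg/L = 0.3931 µg/mL)

0.39 µg/mL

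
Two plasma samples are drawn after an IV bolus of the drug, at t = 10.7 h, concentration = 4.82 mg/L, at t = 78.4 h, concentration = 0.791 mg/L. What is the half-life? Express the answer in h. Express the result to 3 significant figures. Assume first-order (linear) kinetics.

k = ln(C₁/C₂) / (t₂ − t₁) = ln(4.82/0.791) / (78.4 − 10.7)
  = 1.807 / 67.70 = 0.02669 h⁻¹
t½ = ln2 / k = 0.693147 / 0.02669 = 25.97 h

26.0 h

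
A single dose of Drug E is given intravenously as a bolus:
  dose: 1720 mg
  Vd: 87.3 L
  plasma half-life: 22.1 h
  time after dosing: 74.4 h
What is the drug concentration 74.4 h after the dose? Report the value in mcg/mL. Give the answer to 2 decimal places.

1.91 mcg/mL

C₀ = Dose / Vd = 1720 / 87.3 = 19.70 mg/L
k = ln2 / t½ = 0.693147 / 22.1 = 0.03136 h⁻¹
C = C₀ · e^(−k·t) = 19.70 × e^(−0.03136 × 74.4)
  = 19.70 × 0.09699 = 1.911 mg/L
(1.911 mg/L = 1.911 mcg/mL)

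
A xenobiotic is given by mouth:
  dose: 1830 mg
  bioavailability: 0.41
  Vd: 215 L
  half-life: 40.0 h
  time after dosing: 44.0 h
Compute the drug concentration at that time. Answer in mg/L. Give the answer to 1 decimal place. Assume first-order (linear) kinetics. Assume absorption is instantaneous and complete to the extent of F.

Amount reaching circulation = F × Dose = 0.41 × 1830 = 750.3 mg
C₀ = F·Dose / Vd = 750.3 / 215 = 3.490 mg/L
k = ln2 / t½ = 0.693147 / 40.0 = 0.01733 h⁻¹
C = C₀ · e^(−k·t) = 3.490 × e^(−0.01733 × 44.0)
  = 3.490 × 0.4665 = 1.628 mg/L

1.6 mg/L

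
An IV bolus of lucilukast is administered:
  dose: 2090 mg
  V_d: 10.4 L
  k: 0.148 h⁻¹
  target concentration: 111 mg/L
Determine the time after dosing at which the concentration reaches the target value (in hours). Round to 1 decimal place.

C₀ = Dose / Vd = 2090 / 10.4 = 201.0 mg/L
t = ln(C₀ / C) / k = ln(201.0 / 111) / 0.1480
  = ln(1.811) / 0.1480 = 0.5939 / 0.1480 = 4.013 h

4.0 h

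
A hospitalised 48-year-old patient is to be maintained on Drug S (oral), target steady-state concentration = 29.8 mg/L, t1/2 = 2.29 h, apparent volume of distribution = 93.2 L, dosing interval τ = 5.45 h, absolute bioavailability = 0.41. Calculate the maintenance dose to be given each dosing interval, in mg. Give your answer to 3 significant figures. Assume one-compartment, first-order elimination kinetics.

11200 mg

k = ln2 / t½ = 0.693147 / 2.29 = 0.3027 h⁻¹
CL = k × Vd = 0.3027 × 93.2 = 28.21 L/h
At steady state, F × (Dose/τ) = Css × CL.
Dose = Css × CL × τ / F = 29.8 × 28.21 × 5.45 / 0.41 = 11170 mg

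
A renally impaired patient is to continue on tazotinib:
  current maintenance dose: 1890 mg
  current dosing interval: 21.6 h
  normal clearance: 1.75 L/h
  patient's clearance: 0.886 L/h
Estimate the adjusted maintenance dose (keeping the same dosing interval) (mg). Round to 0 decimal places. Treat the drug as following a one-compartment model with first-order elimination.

957 mg

To keep the same average steady-state level, dosing rate must scale with clearance.
CL ratio = 0.886 / 1.75 = 0.5063
New dose (same interval) = 1890 × 0.5063 = 956.9 mg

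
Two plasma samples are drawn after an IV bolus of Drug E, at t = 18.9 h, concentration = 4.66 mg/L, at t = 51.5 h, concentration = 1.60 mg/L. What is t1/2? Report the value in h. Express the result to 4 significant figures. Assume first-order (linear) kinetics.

21.14 h

k = ln(C₁/C₂) / (t₂ − t₁) = ln(4.66/1.60) / (51.5 − 18.9)
  = 1.069 / 32.60 = 0.03279 h⁻¹
t½ = ln2 / k = 0.693147 / 0.03279 = 21.14 h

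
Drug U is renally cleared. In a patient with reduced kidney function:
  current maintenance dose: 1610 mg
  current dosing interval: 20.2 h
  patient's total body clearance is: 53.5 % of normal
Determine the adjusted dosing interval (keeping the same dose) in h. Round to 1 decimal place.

To keep the same average steady-state level, dosing rate must scale with clearance.
CL ratio = 53.5 / 100 = 0.5350
New interval (same dose) = 20.2 / 0.5350 = 37.76 h

37.8 h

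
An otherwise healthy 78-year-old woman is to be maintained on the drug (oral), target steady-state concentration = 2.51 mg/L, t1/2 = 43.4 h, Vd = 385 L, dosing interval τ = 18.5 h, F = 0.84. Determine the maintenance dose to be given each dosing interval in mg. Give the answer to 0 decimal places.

340 mg

k = ln2 / t½ = 0.693147 / 43.4 = 0.01597 h⁻¹
CL = k × Vd = 0.01597 × 385 = 6.148 L/h
At steady state, F × (Dose/τ) = Css × CL.
Dose = Css × CL × τ / F = 2.51 × 6.148 × 18.5 / 0.84 = 339.9 mg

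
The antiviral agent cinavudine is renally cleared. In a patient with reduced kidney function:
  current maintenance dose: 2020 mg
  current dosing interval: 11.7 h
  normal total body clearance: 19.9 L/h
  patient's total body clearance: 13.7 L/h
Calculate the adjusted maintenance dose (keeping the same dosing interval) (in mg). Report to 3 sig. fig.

To keep the same average steady-state level, dosing rate must scale with clearance.
CL ratio = 13.7 / 19.9 = 0.6884
New dose (same interval) = 2020 × 0.6884 = 1391 mg

1390 mg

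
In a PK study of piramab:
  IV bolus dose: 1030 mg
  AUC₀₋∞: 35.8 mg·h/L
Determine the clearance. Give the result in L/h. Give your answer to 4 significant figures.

CL = Dose / AUC = 1030 / 35.8 = 28.77 L/h

28.77 L/h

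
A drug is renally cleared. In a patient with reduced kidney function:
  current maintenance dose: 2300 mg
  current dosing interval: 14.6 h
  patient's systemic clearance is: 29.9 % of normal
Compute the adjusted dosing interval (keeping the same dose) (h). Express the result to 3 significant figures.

48.8 h

To keep the same average steady-state level, dosing rate must scale with clearance.
CL ratio = 29.9 / 100 = 0.2990
New interval (same dose) = 14.6 / 0.2990 = 48.83 h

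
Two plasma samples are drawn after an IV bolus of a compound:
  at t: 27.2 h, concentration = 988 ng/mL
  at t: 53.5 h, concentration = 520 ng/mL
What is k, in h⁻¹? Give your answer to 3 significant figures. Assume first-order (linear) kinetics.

k = ln(C₁/C₂) / (t₂ − t₁) = ln(988/520) / (53.5 − 27.2)
  = 0.6419 / 26.30 = 0.02441 h⁻¹

0.0244 h⁻¹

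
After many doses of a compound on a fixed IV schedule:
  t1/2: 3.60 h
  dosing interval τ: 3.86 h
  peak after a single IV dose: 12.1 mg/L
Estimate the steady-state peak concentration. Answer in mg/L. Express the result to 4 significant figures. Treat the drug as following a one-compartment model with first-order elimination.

23.07 mg/L

k = ln2 / t½ = 0.693147 / 3.60 = 0.1925 h⁻¹
e^(−kτ) = e^(−0.1925 × 3.86) = 0.4757
Accumulation ratio R = 1 / (1 − e^(−kτ)) = 1 / (1 − 0.4757) = 1.907
Steady-state peak = C₀ × R = 12.1 × 1.907 = 23.07 mg/L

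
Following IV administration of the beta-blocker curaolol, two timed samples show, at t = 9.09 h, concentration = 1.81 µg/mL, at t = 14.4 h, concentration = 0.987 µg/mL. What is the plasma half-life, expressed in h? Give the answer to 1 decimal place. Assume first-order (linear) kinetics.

6.1 h

k = ln(C₁/C₂) / (t₂ − t₁) = ln(1.81/0.987) / (14.4 − 9.09)
  = 0.6064 / 5.310 = 0.1142 h⁻¹
t½ = ln2 / k = 0.693147 / 0.1142 = 6.070 h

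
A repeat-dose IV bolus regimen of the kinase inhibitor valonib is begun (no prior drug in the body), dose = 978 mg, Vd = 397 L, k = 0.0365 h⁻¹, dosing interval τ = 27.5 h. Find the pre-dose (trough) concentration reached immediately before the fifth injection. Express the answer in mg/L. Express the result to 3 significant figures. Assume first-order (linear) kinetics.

1.40 mg/L

C₀ per dose = Dose / Vd = 978 / 397 = 2.463 mg/L
Fraction remaining after one interval: r = e^(−kτ) = e^(−0.03650 × 27.5) = 0.3665
Before dose 5, 4 doses have been given (aged 1τ, 2τ, 3τ, 4τ).
C_trough = C₀ × (r + r² + … + r^4) = C₀ × r(1−r^4)/(1−r)
        = 2.463 × 0.3665 × (1 − 0.01804) / (1 − 0.3665) = 1.399 mg/L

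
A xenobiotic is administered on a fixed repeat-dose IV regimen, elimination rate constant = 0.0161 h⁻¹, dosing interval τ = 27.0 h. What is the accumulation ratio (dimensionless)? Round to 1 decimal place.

e^(−kτ) = e^(−0.01610 × 27.0) = 0.6475
Accumulation ratio R = 1 / (1 − e^(−kτ)) = 1 / (1 − 0.6475) = 2.837

2.8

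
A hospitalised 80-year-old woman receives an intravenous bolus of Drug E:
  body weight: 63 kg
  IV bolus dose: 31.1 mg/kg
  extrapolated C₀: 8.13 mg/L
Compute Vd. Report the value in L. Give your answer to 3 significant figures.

Dose = 31.1 × 63 = 1959 mg
Vd = Dose / C₀ = 1959 / 8.13 = 241.0 L

241 L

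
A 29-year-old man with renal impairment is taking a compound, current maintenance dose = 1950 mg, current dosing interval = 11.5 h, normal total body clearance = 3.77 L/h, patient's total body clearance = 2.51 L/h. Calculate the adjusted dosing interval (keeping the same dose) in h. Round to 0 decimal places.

17 h

To keep the same average steady-state level, dosing rate must scale with clearance.
CL ratio = 2.51 / 3.77 = 0.6658
New interval (same dose) = 11.5 / 0.6658 = 17.27 h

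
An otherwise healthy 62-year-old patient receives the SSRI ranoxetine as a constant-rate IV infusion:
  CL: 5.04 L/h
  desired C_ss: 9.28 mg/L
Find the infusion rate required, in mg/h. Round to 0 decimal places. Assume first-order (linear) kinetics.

47 mg/h

At steady state, infusion rate R₀ = Css × CL = 9.28 × 5.040 = 46.77 mg/h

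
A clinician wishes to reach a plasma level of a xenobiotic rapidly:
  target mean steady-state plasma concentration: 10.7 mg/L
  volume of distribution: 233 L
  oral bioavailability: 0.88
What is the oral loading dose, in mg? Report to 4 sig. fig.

2833 mg

LD = Css × Vd / F = 10.7 × 233 / 0.88 = 2833 mg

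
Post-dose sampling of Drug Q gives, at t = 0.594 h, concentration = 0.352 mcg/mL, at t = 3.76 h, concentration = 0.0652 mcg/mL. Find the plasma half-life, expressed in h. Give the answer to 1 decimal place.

k = ln(C₁/C₂) / (t₂ − t₁) = ln(0.352/0.0652) / (3.76 − 0.594)
  = 1.686 / 3.166 = 0.5325 h⁻¹
t½ = ln2 / k = 0.693147 / 0.5325 = 1.302 h

1.3 h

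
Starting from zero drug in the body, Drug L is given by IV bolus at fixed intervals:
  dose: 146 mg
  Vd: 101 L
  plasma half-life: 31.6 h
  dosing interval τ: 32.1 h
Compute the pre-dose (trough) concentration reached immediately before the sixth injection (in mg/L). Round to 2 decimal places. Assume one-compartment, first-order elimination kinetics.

C₀ per dose = Dose / Vd = 146 / 101 = 1.446 mg/L
k = ln2 / t½ = 0.693147 / 31.6 = 0.02194 h⁻¹
Fraction remaining after one interval: r = e^(−kτ) = e^(−0.02194 × 32.1) = 0.4945
Before dose 6, 5 doses have been given (aged 1τ, 2τ, 3τ, 4τ, 5τ).
C_trough = C₀ × (r + r² + … + r^5) = C₀ × r(1−r^5)/(1−r)
        = 1.446 × 0.4945 × (1 − 0.02957) / (1 − 0.4945) = 1.373 mg/L

1.37 mg/L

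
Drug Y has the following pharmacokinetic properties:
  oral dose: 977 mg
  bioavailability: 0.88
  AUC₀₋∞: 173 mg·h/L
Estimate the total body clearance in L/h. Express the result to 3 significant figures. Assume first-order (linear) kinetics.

CL = F·Dose / AUC = 0.88 × 977 / 173 = 4.970 L/h

4.97 L/h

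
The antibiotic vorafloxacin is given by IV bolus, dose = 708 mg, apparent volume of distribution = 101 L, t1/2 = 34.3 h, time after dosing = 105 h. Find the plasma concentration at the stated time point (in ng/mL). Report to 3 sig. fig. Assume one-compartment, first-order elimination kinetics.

840 ng/mL

C₀ = Dose / Vd = 708.0 / 101 = 7.010 mg/L
k = ln2 / t½ = 0.693147 / 34.3 = 0.02021 h⁻¹
C = C₀ · e^(−k·t) = 7.010 × e^(−0.02021 × 105)
  = 7.010 × 0.1198 = 0.8398 mg/L
Convert: 0.8398 mg/L × 1000 = 839.8 ng/mL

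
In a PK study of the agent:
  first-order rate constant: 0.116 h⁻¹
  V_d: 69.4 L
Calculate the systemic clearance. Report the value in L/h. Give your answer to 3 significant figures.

8.05 L/h

CL = k × Vd = 0.116 × 69.4 = 8.050 L/h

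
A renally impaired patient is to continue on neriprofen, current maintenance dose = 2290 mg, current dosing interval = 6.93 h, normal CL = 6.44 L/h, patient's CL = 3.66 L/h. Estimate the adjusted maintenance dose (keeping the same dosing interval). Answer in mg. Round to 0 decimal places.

To keep the same average steady-state level, dosing rate must scale with clearance.
CL ratio = 3.66 / 6.44 = 0.5683
New dose (same interval) = 2290 × 0.5683 = 1301 mg

1301 mg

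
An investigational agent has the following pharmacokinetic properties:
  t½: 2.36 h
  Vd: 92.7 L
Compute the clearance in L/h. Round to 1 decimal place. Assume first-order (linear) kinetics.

27.2 L/h

k = ln2 / t½ = 0.693147 / 2.36 = 0.2937 h⁻¹
CL = k × Vd = 0.2937 × 92.7 = 27.23 L/h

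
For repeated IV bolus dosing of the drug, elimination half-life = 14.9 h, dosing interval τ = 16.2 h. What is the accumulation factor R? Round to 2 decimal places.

k = ln2 / t½ = 0.693147 / 14.9 = 0.04652 h⁻¹
e^(−kτ) = e^(−0.04652 × 16.2) = 0.4707
Accumulation ratio R = 1 / (1 − e^(−kτ)) = 1 / (1 − 0.4707) = 1.889

1.89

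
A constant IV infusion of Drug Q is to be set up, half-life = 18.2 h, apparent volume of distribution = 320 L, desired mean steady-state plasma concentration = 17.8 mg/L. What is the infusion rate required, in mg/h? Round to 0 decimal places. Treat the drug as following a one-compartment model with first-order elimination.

k = ln2 / t½ = 0.693147 / 18.2 = 0.03809 h⁻¹
CL = k × Vd = 0.03809 × 320 = 12.19 L/h
At steady state, infusion rate R₀ = Css × CL = 17.8 × 12.19 = 217.0 mg/h

217 mg/h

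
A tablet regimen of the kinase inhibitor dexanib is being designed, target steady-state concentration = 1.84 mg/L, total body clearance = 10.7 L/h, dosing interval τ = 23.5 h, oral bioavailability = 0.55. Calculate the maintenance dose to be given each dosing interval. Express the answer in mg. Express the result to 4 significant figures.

841.2 mg

At steady state, F × (Dose/τ) = Css × CL.
Dose = Css × CL × τ / F = 1.84 × 10.70 × 23.5 / 0.55 = 841.2 mg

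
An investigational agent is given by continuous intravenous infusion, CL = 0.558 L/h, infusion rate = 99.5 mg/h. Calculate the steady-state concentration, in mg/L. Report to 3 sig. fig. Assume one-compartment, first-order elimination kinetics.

178 mg/L

At steady state Css = R₀ / CL = 99.5 / 0.5580 = 178.3 mg/L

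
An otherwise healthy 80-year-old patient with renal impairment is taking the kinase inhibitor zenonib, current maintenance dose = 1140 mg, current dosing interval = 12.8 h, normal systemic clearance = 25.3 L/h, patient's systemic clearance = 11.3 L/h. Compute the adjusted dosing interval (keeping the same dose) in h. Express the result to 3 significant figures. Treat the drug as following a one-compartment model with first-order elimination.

28.7 h

To keep the same average steady-state level, dosing rate must scale with clearance.
CL ratio = 11.3 / 25.3 = 0.4466
New interval (same dose) = 12.8 / 0.4466 = 28.66 h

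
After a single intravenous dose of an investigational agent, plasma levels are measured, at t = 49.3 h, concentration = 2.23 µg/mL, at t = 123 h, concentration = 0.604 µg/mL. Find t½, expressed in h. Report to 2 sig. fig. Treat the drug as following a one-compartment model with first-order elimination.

k = ln(C₁/C₂) / (t₂ − t₁) = ln(2.23/0.604) / (123 − 49.3)
  = 1.306 / 73.70 = 0.01772 h⁻¹
t½ = ln2 / k = 0.693147 / 0.01772 = 39.12 h

39 h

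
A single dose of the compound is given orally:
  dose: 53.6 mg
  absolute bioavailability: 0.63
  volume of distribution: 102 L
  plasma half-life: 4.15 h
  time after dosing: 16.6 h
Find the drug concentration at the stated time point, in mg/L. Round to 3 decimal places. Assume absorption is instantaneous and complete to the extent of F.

0.021 mg/L

Amount reaching circulation = F × Dose = 0.63 × 53.60 = 33.77 mg
C₀ = F·Dose / Vd = 33.77 / 102 = 0.3311 mg/L
k = ln2 / t½ = 0.693147 / 4.15 = 0.1670 h⁻¹
C = C₀ · e^(−k·t) = 0.3311 × e^(−0.1670 × 16.6)
  = 0.3311 × 0.06252 = 0.02070 mg/L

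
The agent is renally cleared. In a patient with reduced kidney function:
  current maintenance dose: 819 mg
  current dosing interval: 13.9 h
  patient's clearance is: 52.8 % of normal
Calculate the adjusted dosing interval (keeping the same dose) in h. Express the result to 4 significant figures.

To keep the same average steady-state level, dosing rate must scale with clearance.
CL ratio = 52.8 / 100 = 0.5280
New interval (same dose) = 13.9 / 0.5280 = 26.33 h

26.33 h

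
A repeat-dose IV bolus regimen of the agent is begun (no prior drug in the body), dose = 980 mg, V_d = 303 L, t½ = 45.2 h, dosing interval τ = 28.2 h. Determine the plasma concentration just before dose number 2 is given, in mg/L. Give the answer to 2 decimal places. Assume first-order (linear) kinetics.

2.10 mg/L

C₀ per dose = Dose / Vd = 980 / 303 = 3.234 mg/L
k = ln2 / t½ = 0.693147 / 45.2 = 0.01534 h⁻¹
Fraction remaining after one interval: r = e^(−kτ) = e^(−0.01534 × 28.2) = 0.6488
Before dose 2, 1 dose has been given (aged 1τ).
C_trough = C₀ × r = 3.234 × 0.6488 = 2.098 mg/L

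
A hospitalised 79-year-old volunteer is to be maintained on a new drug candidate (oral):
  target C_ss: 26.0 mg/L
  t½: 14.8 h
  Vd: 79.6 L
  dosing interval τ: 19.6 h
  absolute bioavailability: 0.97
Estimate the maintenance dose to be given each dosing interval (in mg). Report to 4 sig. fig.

k = ln2 / t½ = 0.693147 / 14.8 = 0.04683 h⁻¹
CL = k × Vd = 0.04683 × 79.6 = 3.728 L/h
At steady state, F × (Dose/τ) = Css × CL.
Dose = Css × CL × τ / F = 26.0 × 3.728 × 19.6 / 0.97 = 1959 mg

1959 mg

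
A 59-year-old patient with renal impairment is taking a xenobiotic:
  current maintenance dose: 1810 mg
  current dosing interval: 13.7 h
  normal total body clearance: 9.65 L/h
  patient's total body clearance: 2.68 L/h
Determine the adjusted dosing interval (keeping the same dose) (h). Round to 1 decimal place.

49.3 h

To keep the same average steady-state level, dosing rate must scale with clearance.
CL ratio = 2.68 / 9.65 = 0.2777
New interval (same dose) = 13.7 / 0.2777 = 49.33 h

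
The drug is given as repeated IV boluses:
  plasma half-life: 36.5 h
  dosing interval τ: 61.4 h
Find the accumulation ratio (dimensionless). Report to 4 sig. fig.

k = ln2 / t½ = 0.693147 / 36.5 = 0.01899 h⁻¹
e^(−kτ) = e^(−0.01899 × 61.4) = 0.3116
Accumulation ratio R = 1 / (1 − e^(−kτ)) = 1 / (1 − 0.3116) = 1.453

1.453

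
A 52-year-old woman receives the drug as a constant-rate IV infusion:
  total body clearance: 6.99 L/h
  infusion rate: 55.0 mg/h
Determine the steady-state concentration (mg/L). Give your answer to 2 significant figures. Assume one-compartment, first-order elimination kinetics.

7.9 mg/L

At steady state Css = R₀ / CL = 55.0 / 6.990 = 7.868 mg/L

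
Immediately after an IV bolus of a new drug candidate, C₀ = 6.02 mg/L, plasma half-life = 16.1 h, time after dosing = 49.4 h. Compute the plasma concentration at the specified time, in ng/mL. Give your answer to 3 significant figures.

718 ng/mL

k = ln2 / t½ = 0.693147 / 16.1 = 0.04305 h⁻¹
C = C₀ · e^(−k·t) = 6.020 × e^(−0.04305 × 49.4)
  = 6.020 × 0.1192 = 0.7176 mg/L
Convert: 0.7176 mg/L × 1000 = 717.6 ng/mL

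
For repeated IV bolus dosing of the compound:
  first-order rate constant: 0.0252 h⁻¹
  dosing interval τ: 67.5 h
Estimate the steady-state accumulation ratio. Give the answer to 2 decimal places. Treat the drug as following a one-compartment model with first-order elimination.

e^(−kτ) = e^(−0.02520 × 67.5) = 0.1825
Accumulation ratio R = 1 / (1 − e^(−kτ)) = 1 / (1 − 0.1825) = 1.223

1.22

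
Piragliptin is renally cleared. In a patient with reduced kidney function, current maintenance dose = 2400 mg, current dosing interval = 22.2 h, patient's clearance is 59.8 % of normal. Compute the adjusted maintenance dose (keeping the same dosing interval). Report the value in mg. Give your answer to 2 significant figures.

1400 mg

To keep the same average steady-state level, dosing rate must scale with clearance.
CL ratio = 59.8 / 100 = 0.5980
New dose (same interval) = 2400 × 0.5980 = 1435 mg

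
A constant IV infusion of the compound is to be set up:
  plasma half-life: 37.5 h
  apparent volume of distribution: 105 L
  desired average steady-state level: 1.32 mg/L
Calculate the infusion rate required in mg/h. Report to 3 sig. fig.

2.56 mg/h

k = ln2 / t½ = 0.693147 / 37.5 = 0.01848 h⁻¹
CL = k × Vd = 0.01848 × 105 = 1.940 L/h
At steady state, infusion rate R₀ = Css × CL = 1.32 × 1.940 = 2.561 mg/h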